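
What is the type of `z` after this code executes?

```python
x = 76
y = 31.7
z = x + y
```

int + float = float

float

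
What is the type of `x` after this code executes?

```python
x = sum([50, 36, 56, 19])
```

sum() of ints returns int

int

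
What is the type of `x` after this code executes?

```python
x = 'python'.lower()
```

str.lower() returns str

str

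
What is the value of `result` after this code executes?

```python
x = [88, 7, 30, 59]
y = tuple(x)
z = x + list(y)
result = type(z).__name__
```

x is list; y is tuple; z is list; result = 'list'

'list'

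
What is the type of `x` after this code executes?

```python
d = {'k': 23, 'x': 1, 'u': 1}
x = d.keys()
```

.keys() returns dict_keys view

dict_keys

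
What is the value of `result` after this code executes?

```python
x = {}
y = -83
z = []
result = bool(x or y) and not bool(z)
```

x = {}; y = -83; z = []; result = True

True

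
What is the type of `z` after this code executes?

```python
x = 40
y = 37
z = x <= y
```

Comparison returns bool

bool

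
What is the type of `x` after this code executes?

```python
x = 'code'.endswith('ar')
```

str.endswith() returns bool

bool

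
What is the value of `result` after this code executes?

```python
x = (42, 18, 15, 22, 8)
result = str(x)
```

x = (42, 18, 15, 22, 8); result = '(42, 18, 15, 22, 8)'

'(42, 18, 15, 22, 8)'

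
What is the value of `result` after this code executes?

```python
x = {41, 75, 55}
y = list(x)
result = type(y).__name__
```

x is set; y is list; result = 'list'

'list'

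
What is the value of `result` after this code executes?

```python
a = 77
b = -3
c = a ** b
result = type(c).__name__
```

a is int; b is int; c is float; result = 'float'

'float'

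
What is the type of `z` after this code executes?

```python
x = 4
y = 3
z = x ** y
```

positive int ** positive int = int

int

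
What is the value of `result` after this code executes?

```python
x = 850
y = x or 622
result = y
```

x = 850; y = 850; result = 850

850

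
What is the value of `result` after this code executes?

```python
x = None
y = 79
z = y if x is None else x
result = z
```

x = None; y = 79; z = 79; result = 79

79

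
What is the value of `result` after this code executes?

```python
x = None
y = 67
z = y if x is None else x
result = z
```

x = None; y = 67; z = 67; result = 67

67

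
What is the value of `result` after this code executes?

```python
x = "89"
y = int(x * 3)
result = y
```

x = '89'; y = 898989; result = 898989

898989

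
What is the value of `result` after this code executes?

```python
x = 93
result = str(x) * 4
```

x = 93; result = '93939393'

'93939393'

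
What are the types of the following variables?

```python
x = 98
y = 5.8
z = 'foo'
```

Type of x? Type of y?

x is assigned a bare integer (no decimal point), so it is an int; y is assigned a number with a decimal point, so it is a float

int, float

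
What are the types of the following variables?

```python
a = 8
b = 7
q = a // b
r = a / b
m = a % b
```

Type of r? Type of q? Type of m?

/ returns float; // returns int; % of ints returns int

float, int, int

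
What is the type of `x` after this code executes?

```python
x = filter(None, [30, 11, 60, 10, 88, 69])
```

filter() returns a filter object

filter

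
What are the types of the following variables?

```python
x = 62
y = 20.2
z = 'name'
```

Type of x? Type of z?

x is assigned a bare integer (no decimal point), so it is an int; z is assigned a quoted string literal, so it is a str

int, str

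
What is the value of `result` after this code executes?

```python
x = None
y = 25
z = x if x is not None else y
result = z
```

x = None; y = 25; z = 25; result = 25

25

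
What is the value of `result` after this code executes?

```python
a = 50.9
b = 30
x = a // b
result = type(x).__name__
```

a is float; b is int; x is float; result = 'float'

'float'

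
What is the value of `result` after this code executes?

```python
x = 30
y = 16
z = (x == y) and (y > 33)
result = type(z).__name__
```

x is int; y is int; z is bool; result = 'bool'

'bool'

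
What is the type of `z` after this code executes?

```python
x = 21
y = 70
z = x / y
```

int / int = float

float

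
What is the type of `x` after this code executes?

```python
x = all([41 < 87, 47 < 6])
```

all() returns bool

bool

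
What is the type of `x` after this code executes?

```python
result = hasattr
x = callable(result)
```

callable() returns bool

bool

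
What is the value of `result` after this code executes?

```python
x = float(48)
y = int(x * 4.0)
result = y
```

x = 48.0; y = 192; result = 192

192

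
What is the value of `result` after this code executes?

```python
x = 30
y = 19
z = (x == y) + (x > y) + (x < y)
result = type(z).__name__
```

x is int; y is int; z is int; result = 'int'

'int'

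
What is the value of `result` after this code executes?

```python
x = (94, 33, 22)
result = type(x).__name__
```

x is tuple; result = 'tuple'

'tuple'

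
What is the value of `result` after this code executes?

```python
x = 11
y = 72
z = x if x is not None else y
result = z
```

x = 11; y = 72; z = 11; result = 11

11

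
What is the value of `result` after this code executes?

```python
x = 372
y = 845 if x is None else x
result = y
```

x = 372; y = 372; result = 372

372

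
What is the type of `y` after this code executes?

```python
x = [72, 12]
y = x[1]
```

Indexing list[int] returns int

int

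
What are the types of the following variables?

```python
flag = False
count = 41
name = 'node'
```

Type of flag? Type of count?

flag is assigned the constant False, which has type bool; count is assigned a bare integer (no decimal point), so it is an int

bool, int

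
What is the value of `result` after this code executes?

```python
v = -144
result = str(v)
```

v = -144; result = '-144'

'-144'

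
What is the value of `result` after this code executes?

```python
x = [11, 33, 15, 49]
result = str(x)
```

x = [11, 33, 15, 49]; result = '[11, 33, 15, 49]'

'[11, 33, 15, 49]'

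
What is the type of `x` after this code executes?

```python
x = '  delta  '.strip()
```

str.strip() returns str

str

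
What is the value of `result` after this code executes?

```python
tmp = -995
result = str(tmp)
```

tmp = -995; result = '-995'

'-995'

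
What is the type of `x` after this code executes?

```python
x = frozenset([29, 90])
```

frozenset() returns frozenset

frozenset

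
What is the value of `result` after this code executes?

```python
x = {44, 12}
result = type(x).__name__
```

x is set; result = 'set'

'set'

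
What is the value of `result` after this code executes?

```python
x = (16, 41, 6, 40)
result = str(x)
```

x = (16, 41, 6, 40); result = '(16, 41, 6, 40)'

'(16, 41, 6, 40)'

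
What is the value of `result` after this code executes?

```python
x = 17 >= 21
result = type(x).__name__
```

x is bool; result = 'bool'

'bool'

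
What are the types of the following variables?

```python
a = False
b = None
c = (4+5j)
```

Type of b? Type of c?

b is assigned None, whose type is NoneType; c is assigned (4+5j), an int plus an imaginary literal (j suffix), which evaluates to complex

NoneType, complex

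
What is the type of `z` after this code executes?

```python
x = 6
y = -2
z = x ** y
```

int ** negative = float

float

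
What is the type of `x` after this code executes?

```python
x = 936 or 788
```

'or' returns first truthy value (int)

int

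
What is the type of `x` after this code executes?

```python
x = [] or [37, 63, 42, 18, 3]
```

'or' returns first truthy value (list)

list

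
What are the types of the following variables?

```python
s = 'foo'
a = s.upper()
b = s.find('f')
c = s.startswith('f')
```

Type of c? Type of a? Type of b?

startswith() returns bool; upper() returns str; find() returns int

bool, str, int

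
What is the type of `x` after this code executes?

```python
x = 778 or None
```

'or' returns first truthy value

int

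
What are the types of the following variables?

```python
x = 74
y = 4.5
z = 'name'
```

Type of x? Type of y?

x is assigned a bare integer (no decimal point), so it is an int; y is assigned a number with a decimal point, so it is a float

int, float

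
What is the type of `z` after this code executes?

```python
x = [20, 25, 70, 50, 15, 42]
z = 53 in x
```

'in' operator returns bool

bool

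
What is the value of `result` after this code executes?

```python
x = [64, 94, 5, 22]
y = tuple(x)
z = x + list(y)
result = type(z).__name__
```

x is list; y is tuple; z is list; result = 'list'

'list'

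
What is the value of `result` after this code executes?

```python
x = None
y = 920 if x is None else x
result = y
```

x = None; y = 920; result = 920

920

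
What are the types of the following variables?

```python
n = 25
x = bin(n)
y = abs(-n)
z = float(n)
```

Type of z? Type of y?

float() returns float; abs() of int returns int

float, int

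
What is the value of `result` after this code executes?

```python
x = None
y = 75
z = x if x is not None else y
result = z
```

x = None; y = 75; z = 75; result = 75

75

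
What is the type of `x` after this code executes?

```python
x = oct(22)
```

oct() returns str representation

str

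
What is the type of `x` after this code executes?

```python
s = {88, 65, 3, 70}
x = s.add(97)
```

set.add() returns None (mutates in place)

NoneType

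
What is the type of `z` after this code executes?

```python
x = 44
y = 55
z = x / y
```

int / int = float

float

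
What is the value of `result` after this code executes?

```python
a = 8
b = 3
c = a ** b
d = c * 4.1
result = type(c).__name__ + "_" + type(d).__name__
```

a is int; b is int; c is int; d is float; result = 'int_float'

'int_float'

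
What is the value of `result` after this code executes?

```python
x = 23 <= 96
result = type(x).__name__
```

x is bool; result = 'bool'

'bool'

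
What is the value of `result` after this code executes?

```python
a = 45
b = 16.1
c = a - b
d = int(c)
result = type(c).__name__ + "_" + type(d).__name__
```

a is int; b is float; c is float; d is int; result = 'float_int'

'float_int'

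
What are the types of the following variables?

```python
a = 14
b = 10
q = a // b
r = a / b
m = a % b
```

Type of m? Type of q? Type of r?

% of ints returns int; // returns int; / returns float

int, int, float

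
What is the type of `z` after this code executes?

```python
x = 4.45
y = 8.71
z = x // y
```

float // float = float

float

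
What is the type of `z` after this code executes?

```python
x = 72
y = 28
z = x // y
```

int // int = int

int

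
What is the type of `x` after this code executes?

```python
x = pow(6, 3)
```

pow(int, int) returns int

int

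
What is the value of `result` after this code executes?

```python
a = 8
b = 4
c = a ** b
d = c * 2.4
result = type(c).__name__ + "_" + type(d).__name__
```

a is int; b is int; c is int; d is float; result = 'int_float'

'int_float'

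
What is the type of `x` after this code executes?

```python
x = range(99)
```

range() returns a range object

range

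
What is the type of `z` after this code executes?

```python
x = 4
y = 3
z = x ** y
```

positive int ** positive int = int

int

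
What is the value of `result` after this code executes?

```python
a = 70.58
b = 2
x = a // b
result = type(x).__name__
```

a is float; b is int; x is float; result = 'float'

'float'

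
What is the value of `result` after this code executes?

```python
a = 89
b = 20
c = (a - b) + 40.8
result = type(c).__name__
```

a is int; b is int; c is float; result = 'float'

'float'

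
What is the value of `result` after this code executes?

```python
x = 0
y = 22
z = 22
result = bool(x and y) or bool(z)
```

x = 0; y = 22; z = 22; result = True

True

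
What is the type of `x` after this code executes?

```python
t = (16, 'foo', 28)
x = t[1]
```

Index 1 of tuple is a str literal

str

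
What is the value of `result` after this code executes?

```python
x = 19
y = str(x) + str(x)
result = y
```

x = 19; y = '1919'; result = '1919'

'1919'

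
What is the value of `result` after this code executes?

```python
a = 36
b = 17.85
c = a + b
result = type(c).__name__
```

a is int; b is float; c is float; result = 'float'

'float'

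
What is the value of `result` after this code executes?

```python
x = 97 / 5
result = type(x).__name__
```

x is float; result = 'float'

'float'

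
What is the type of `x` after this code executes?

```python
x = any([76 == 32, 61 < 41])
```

any() returns bool

bool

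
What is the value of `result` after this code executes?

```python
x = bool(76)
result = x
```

x = True; result = True

True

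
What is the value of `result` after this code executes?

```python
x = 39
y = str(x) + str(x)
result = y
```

x = 39; y = '3939'; result = '3939'

'3939'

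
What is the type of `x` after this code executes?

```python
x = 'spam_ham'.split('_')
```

str.split() returns list

list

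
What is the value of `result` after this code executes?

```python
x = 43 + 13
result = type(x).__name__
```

x is int; result = 'int'

'int'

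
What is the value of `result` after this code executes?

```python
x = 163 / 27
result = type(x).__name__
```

x is float; result = 'float'

'float'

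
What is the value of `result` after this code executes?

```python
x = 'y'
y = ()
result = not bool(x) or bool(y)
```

x = 'y'; y = (); result = False

False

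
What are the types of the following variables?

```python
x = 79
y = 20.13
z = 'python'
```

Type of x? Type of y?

x is assigned a bare integer (no decimal point), so it is an int; y is assigned a number with a decimal point, so it is a float

int, float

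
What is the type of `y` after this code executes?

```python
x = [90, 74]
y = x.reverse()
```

list.reverse() returns None

NoneType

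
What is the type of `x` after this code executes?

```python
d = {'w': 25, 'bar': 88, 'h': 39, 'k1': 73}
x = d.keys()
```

.keys() returns dict_keys view

dict_keys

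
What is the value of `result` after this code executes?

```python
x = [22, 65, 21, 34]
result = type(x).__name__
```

x is list; result = 'list'

'list'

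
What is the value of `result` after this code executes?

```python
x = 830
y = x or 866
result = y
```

x = 830; y = 830; result = 830

830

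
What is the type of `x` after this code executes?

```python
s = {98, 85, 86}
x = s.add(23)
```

set.add() returns None (mutates in place)

NoneType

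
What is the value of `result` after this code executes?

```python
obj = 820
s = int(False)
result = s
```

obj = 820; s = 0; result = 0

0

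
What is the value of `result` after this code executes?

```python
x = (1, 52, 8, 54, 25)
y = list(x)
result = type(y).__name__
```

x is tuple; y is list; result = 'list'

'list'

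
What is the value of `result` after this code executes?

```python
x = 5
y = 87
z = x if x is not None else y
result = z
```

x = 5; y = 87; z = 5; result = 5

5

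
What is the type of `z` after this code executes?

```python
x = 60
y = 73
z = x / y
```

int / int = float

float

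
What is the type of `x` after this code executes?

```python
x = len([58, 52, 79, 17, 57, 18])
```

len() always returns int

int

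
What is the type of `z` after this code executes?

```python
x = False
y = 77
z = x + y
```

bool + int = int (bool is subclass of int)

int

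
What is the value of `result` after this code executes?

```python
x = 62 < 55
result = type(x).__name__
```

x is bool; result = 'bool'

'bool'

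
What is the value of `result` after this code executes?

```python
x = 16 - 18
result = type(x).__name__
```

x is int; result = 'int'

'int'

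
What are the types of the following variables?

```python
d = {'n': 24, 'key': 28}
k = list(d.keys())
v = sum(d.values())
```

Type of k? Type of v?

list() converts to list; sum of ints is int

list, int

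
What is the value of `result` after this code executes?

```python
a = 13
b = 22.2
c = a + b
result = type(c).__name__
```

a is int; b is float; c is float; result = 'float'

'float'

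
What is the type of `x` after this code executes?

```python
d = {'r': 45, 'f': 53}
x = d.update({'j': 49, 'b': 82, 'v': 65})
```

dict.update() returns None

NoneType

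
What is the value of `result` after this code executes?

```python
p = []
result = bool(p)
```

p = []; result = False

False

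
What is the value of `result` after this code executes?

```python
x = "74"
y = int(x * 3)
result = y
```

x = '74'; y = 747474; result = 747474

747474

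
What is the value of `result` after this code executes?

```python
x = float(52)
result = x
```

x = 52.0; result = 52.0

52.0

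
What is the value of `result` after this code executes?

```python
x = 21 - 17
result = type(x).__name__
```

x is int; result = 'int'

'int'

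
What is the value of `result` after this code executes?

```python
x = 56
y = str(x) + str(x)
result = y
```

x = 56; y = '5656'; result = '5656'

'5656'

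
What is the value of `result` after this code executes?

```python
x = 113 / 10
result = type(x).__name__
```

x is float; result = 'float'

'float'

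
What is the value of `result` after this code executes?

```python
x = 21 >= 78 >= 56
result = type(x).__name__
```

x is bool; result = 'bool'

'bool'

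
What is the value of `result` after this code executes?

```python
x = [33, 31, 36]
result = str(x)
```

x = [33, 31, 36]; result = '[33, 31, 36]'

'[33, 31, 36]'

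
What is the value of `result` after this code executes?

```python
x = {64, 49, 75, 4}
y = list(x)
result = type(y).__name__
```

x is set; y is list; result = 'list'

'list'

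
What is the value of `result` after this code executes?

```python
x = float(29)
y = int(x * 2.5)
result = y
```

x = 29.0; y = 72; result = 72

72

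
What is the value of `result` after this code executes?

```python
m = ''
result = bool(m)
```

m = ''; result = False

False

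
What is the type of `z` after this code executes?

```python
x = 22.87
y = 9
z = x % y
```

float % int = float

float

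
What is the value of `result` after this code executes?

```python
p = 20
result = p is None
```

p = 20; result = False

False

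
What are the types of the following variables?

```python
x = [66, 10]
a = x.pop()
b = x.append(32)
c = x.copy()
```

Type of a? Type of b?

pop() returns element; append() returns None

int, NoneType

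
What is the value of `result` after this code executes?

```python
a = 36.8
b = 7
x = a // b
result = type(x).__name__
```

a is float; b is int; x is float; result = 'float'

'float'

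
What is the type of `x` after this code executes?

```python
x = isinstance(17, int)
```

isinstance() returns bool

bool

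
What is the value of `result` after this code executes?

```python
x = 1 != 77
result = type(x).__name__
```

x is bool; result = 'bool'

'bool'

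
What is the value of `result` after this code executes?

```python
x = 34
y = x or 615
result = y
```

x = 34; y = 34; result = 34

34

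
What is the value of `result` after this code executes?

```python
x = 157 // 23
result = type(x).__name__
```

x is int; result = 'int'

'int'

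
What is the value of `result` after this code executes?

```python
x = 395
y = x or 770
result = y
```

x = 395; y = 395; result = 395

395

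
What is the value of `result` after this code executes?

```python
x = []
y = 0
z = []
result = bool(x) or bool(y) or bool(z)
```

x = []; y = 0; z = []; result = False

False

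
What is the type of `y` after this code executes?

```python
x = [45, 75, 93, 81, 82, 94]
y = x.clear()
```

list.clear() returns None

NoneType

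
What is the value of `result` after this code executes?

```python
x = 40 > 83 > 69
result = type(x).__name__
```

x is bool; result = 'bool'

'bool'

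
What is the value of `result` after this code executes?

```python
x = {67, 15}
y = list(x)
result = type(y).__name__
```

x is set; y is list; result = 'list'

'list'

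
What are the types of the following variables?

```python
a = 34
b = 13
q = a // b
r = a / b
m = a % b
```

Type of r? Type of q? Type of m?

/ returns float; // returns int; % of ints returns int

float, int, int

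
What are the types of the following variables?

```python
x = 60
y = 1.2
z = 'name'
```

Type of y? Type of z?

y is assigned a number with a decimal point, so it is a float; z is assigned a quoted string literal, so it is a str

float, str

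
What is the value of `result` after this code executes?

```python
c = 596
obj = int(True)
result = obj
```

c = 596; obj = 1; result = 1

1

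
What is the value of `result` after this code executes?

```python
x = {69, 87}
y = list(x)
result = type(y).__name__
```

x is set; y is list; result = 'list'

'list'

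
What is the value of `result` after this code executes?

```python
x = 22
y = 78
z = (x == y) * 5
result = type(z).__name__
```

x is int; y is int; z is int; result = 'int'

'int'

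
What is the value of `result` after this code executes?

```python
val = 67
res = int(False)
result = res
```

val = 67; res = 0; result = 0

0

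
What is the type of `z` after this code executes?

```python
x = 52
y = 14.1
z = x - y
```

int - float = float

float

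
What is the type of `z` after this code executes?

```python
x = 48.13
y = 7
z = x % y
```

float % int = float

float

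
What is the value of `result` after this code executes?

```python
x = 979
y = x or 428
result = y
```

x = 979; y = 979; result = 979

979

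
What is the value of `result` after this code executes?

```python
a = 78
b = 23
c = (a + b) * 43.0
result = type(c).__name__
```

a is int; b is int; c is float; result = 'float'

'float'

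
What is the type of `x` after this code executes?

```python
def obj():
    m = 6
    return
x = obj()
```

Bare return returns None

NoneType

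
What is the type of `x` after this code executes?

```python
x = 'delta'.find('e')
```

str.find() returns int index

int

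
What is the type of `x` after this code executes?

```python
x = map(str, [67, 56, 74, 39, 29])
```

map() returns a map object

map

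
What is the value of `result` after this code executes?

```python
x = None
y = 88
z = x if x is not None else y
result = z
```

x = None; y = 88; z = 88; result = 88

88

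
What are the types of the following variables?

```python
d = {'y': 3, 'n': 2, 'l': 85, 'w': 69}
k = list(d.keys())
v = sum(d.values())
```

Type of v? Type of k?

sum of ints is int; list() converts to list

int, list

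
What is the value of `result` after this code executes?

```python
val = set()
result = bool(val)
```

val = set(); result = False

False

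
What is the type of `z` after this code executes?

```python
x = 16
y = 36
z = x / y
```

int / int = float

float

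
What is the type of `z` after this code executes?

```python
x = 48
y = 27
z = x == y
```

Equality comparison returns bool

bool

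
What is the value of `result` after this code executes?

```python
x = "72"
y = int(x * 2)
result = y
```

x = '72'; y = 7272; result = 7272

7272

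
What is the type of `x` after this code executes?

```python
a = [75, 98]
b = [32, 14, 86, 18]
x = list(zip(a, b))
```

list(zip()) returns a list of tuples

list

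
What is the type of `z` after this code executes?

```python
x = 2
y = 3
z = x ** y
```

positive int ** positive int = int

int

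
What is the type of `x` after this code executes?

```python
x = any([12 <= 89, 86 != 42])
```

any() returns bool

bool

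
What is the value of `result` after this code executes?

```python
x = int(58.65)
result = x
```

x = 58; result = 58

58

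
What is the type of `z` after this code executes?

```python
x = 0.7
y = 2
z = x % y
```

float % int = float

float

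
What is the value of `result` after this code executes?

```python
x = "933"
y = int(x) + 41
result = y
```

x = '933'; y = 974; result = 974

974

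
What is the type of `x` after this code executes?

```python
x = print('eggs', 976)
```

print() returns None

NoneType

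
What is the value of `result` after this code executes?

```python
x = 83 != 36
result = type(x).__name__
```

x is bool; result = 'bool'

'bool'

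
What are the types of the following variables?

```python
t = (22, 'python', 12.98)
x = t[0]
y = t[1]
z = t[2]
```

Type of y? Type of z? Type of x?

tuple[1] is str; tuple[2] is float; tuple[0] is int

str, float, int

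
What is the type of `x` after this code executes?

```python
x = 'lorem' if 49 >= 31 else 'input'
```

Both branches of conditional are str

str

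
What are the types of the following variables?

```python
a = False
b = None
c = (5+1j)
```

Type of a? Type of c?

a is assigned the constant False, which has type bool; c is assigned (5+1j), an int plus an imaginary literal (j suffix), which evaluates to complex

bool, complex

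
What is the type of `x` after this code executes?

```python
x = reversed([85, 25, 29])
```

reversed() on a list returns list_reverseiterator

list_reverseiterator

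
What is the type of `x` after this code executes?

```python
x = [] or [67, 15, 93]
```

'or' returns first truthy value (list)

list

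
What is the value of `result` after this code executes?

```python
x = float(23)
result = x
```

x = 23.0; result = 23.0

23.0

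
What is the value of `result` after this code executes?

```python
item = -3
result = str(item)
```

item = -3; result = '-3'

'-3'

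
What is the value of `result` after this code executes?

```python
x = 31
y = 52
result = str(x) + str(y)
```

x = 31; y = 52; result = '3152'

'3152'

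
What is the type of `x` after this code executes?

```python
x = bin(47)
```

bin() returns str representation

str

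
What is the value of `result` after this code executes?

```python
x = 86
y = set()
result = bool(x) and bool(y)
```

x = 86; y = set(); result = False

False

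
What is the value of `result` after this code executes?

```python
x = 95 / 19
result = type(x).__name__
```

x is float; result = 'float'

'float'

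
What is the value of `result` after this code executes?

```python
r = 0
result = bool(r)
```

r = 0; result = False

False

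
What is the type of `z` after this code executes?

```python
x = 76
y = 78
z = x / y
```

int / int = float

float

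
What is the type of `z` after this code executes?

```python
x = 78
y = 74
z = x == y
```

Equality comparison returns bool

bool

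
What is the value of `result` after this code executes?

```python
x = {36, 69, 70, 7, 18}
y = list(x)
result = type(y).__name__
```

x is set; y is list; result = 'list'

'list'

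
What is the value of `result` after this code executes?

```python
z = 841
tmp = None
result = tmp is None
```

z = 841; tmp = None; result = True

True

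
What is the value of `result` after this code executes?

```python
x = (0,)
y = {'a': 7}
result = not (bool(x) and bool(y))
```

x = (0,); y = {'a': 7}; result = False

False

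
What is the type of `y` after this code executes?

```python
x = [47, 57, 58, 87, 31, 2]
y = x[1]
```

Indexing list[int] returns int

int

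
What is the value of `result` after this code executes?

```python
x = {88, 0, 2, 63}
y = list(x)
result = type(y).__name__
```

x is set; y is list; result = 'list'

'list'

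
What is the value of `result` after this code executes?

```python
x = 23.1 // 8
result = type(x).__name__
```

x is float; result = 'float'

'float'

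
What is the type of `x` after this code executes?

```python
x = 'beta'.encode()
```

str.encode() returns bytes

bytes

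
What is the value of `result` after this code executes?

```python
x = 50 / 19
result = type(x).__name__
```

x is float; result = 'float'

'float'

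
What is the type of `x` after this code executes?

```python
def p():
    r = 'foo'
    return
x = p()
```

Bare return returns None

NoneType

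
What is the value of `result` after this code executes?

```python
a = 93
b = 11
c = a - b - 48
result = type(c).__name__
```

a is int; b is int; c is int; result = 'int'

'int'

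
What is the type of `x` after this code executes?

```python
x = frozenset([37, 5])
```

frozenset() returns frozenset

frozenset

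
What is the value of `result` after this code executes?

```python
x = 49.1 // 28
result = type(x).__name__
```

x is float; result = 'float'

'float'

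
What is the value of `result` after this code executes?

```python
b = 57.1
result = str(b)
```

b = 57.1; result = '57.1'

'57.1'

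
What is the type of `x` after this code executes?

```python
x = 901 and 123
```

'and' with truthy values returns last operand (int)

int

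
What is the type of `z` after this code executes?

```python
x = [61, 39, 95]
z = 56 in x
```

'in' operator returns bool

bool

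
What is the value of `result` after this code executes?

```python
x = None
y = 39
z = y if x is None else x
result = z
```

x = None; y = 39; z = 39; result = 39

39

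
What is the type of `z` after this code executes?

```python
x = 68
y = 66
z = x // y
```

int // int = int

int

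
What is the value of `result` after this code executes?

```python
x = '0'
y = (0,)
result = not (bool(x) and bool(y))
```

x = '0'; y = (0,); result = False

False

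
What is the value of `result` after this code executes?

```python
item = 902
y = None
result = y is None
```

item = 902; y = None; result = True

True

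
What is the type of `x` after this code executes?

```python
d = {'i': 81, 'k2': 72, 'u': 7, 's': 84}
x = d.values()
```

.values() returns dict_values view

dict_values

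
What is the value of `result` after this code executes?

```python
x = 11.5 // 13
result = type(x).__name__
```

x is float; result = 'float'

'float'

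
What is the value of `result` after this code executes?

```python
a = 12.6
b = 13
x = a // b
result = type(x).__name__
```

a is float; b is int; x is float; result = 'float'

'float'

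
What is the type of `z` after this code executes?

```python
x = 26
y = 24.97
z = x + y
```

int + float = float

float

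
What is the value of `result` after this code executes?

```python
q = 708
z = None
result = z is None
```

q = 708; z = None; result = True

True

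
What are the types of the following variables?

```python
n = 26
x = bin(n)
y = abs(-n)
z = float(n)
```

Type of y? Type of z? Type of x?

abs() of int returns int; float() returns float; bin() returns str

int, float, str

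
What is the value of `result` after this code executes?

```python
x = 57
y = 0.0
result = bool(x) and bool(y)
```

x = 57; y = 0.0; result = False

False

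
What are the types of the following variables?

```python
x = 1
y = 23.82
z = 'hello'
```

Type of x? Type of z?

x is assigned a bare integer (no decimal point), so it is an int; z is assigned a quoted string literal, so it is a str

int, str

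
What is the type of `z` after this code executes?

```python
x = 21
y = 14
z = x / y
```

int / int = float

float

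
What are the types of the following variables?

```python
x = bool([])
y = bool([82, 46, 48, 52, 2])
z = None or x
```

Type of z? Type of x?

None or bool returns the bool; bool() returns bool

bool, bool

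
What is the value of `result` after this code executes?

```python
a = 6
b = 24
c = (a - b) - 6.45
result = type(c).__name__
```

a is int; b is int; c is float; result = 'float'

'float'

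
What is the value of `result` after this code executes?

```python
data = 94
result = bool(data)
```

data = 94; result = True

True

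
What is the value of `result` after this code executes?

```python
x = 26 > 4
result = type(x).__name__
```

x is bool; result = 'bool'

'bool'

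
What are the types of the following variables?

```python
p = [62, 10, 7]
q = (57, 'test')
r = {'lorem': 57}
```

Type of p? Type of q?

p is assigned a list literal (square brackets); q is assigned a tuple (parenthesized, comma-separated values)

list, tuple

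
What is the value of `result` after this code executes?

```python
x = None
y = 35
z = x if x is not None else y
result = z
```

x = None; y = 35; z = 35; result = 35

35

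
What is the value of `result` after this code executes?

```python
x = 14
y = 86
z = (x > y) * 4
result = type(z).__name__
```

x is int; y is int; z is int; result = 'int'

'int'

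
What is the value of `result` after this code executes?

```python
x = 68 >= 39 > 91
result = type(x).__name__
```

x is bool; result = 'bool'

'bool'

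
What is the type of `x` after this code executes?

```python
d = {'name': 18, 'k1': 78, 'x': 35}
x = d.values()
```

.values() returns dict_values view

dict_values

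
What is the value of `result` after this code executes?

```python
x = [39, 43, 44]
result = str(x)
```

x = [39, 43, 44]; result = '[39, 43, 44]'

'[39, 43, 44]'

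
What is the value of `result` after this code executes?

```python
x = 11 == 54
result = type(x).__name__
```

x is bool; result = 'bool'

'bool'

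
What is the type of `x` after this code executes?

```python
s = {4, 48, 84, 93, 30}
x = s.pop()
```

Popping from set[int] returns int

int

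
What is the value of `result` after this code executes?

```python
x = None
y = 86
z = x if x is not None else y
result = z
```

x = None; y = 86; z = 86; result = 86

86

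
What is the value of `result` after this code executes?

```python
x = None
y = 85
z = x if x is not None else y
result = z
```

x = None; y = 85; z = 85; result = 85

85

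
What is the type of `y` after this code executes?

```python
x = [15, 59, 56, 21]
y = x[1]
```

Indexing list[int] returns int

int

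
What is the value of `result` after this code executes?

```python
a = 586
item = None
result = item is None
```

a = 586; item = None; result = True

True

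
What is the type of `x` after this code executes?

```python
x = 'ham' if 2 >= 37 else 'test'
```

Both branches of conditional are str

str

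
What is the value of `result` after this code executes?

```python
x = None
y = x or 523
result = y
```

x = None; y = 523; result = 523

523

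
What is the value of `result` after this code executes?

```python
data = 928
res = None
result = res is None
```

data = 928; res = None; result = True

True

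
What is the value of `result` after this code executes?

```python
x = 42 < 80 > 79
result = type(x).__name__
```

x is bool; result = 'bool'

'bool'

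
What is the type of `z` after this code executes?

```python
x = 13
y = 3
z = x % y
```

int % int = int

int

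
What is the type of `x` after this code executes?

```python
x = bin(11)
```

bin() returns str representation

str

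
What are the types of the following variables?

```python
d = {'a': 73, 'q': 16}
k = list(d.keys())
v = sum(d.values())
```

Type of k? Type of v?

list() converts to list; sum of ints is int

list, int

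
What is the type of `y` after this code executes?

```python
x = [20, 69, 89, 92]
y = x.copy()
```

list.copy() returns list

list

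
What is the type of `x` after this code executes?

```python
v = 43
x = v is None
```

'is' comparison returns bool

bool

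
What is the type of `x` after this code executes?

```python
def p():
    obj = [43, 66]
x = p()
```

Function without return returns None

NoneType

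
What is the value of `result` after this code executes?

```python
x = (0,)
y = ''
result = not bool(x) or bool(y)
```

x = (0,); y = ''; result = False

False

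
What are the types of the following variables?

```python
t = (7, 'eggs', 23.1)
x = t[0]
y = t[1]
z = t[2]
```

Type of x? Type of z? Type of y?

tuple[0] is int; tuple[2] is float; tuple[1] is str

int, float, str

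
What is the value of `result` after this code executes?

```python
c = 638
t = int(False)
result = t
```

c = 638; t = 0; result = 0

0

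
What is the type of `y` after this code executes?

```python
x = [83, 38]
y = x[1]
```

Indexing list[int] returns int

int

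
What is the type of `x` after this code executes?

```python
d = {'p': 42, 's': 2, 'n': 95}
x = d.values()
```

.values() returns dict_values view

dict_values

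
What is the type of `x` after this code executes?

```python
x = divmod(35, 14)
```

divmod() returns tuple of (quotient, remainder)

tuple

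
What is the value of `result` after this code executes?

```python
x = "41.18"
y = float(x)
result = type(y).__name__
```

x is str; y is float; result = 'float'

'float'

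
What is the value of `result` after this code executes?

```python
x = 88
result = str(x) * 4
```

x = 88; result = '88888888'

'88888888'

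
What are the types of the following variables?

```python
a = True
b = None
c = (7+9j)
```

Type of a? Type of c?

a is assigned the constant True, which has type bool; c is assigned (7+9j), an int plus an imaginary literal (j suffix), which evaluates to complex

bool, complex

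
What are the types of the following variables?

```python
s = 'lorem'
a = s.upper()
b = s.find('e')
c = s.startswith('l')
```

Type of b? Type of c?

find() returns int; startswith() returns bool

int, bool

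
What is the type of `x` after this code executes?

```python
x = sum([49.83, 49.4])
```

sum() of floats returns float

float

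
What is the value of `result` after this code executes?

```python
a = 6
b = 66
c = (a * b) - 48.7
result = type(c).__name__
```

a is int; b is int; c is float; result = 'float'

'float'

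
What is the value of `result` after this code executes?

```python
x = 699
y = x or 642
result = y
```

x = 699; y = 699; result = 699

699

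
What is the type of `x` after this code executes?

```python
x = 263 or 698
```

'or' returns first truthy value (int)

int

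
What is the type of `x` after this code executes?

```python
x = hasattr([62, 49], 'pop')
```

hasattr() returns bool

bool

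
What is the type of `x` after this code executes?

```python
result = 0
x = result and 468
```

'and' returns first falsy value (0 is int)

int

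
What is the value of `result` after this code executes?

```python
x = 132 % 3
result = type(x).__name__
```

x is int; result = 'int'

'int'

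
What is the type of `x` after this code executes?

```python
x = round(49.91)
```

round() with no decimal places returns int

int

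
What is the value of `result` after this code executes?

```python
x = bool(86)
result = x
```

x = True; result = True

True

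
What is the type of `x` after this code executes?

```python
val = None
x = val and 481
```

'and' returns first falsy value (None)

NoneType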